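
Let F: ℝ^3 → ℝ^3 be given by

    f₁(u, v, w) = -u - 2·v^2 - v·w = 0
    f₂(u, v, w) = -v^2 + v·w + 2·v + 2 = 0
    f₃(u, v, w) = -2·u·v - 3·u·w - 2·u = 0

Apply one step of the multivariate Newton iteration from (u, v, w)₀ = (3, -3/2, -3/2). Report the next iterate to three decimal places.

(4.276, -0.407, 0.384)

At (3, -3/2, -3/2): F = (-9.750, -1.000, 16.500).
Jacobian J = [[-1, -4·v - w, -v], [0, -2·v + w + 2, v], [-2·v - 3·w - 2, -2·u, -3·u]].
At the point, J = [[-1.000, 7.500, 1.500], [0.000, 3.500, -1.500], [5.500, -6.000, -9.000]] (det J = -50.250).
Solving J·Δ = −F gives Δ = (1.276, 1.093, 1.884).
Then the next iterate is (u, v, w)₁ = (4.276, -0.407, 0.384).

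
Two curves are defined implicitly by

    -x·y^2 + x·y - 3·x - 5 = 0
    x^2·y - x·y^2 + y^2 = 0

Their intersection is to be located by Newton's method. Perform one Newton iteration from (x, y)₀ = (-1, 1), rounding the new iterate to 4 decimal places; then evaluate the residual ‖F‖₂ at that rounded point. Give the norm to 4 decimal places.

2.0999

At (-1, 1): F = (-2.0000, 3.0000).
Jacobian J = [[-y^2 + y - 3, -2·x·y + x], [2·x·y - y^2, x^2 - 2·x·y + 2·y]].
At the point, J = [[-3.0000, 1.0000], [-3.0000, 5.0000]] (det J = -12.0000).
Solving J·Δ = −F gives Δ = (-1.0833, -1.2500).
Then the next iterate is (x, y)₁ = (-2.0833, -0.2500).
Re-evaluating at (-2.0833, -0.2500): F = (1.900931, -0.892328), so ‖F‖₂ = 2.0999.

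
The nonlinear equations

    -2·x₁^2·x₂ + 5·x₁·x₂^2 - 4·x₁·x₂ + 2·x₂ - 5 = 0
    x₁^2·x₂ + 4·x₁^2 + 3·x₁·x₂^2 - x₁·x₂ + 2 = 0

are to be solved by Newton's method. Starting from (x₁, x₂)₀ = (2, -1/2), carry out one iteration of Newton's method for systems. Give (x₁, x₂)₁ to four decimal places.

(0.7359, -0.6944)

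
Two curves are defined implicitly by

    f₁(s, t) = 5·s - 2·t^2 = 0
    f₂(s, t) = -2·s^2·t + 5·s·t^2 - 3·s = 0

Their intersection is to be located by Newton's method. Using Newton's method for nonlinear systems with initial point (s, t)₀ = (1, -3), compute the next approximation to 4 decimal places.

(0.8020, -1.8342)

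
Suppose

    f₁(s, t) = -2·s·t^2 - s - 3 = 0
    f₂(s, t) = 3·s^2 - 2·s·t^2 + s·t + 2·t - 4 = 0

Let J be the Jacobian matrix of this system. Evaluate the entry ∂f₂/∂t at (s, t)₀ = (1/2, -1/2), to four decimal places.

3.5000

∂f₂/∂t = -4·s·t + s + 2.
At (1/2, -1/2) this is 3.5000.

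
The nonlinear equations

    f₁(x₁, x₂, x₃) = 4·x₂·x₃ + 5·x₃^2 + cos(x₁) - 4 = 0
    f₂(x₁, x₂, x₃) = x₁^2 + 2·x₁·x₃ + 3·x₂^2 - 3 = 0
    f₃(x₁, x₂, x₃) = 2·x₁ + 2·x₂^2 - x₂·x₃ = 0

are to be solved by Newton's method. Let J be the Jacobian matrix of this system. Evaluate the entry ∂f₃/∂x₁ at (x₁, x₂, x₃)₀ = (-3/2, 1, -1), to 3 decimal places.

2.000

∂f₃/∂x₁ = 2.
At (-3/2, 1, -1) this is 2.000.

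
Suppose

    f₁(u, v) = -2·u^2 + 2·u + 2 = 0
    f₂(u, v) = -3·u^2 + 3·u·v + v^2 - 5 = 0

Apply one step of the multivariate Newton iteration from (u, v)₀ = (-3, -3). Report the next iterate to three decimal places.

(-1.429, -1.790)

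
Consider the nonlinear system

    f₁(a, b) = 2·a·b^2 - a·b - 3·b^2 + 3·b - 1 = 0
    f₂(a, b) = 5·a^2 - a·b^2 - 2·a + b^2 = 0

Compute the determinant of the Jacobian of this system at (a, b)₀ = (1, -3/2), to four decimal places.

J = [[2·b^2 - b, 4·a·b - a - 6·b + 3], [10·a - b^2 - 2, -2·a·b + 2·b]].
At the point, J = [[6.0000, 5.0000], [5.7500, 0.0000]].
det J = -28.7500.

-28.7500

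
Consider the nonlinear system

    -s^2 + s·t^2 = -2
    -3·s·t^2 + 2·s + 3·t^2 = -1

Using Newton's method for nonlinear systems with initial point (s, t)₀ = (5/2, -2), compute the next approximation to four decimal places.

(2.3602, -1.4110)

At (5/2, -2): F = (5.7500, -12.0000).
Jacobian J = [[-2·s + t^2, 2·s·t], [-3·t^2 + 2, -6·s·t + 6·t]].
At the point, J = [[-1.0000, -10.0000], [-10.0000, 18.0000]] (det J = -118.0000).
Solving J·Δ = −F gives Δ = (-0.1398, 0.5890).
Then the next iterate is (s, t)₁ = (2.3602, -1.4110).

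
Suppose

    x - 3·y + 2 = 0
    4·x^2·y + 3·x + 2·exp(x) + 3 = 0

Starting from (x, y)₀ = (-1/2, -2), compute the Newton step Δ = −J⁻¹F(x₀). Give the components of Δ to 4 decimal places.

At (-1/2, -2): F = (7.5000, 0.713061).
Jacobian J = [[1, -3], [8·x·y + 2·exp(x) + 3, 4·x^2]].
At the point, J = [[1.0000, -3.0000], [12.213061, 1.0000]] (det J = 37.639184).
Solving J·Δ = −F gives Δ = (-0.2561, 2.4146).

(-0.2561, 2.4146)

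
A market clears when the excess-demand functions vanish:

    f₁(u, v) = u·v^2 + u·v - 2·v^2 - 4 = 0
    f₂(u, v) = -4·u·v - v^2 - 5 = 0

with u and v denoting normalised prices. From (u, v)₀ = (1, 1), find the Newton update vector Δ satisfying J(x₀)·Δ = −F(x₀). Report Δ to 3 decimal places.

At (1, 1): F = (-4.000, -10.000).
Jacobian J = [[v^2 + v, 2·u·v + u - 4·v], [-4·v, -4·u - 2·v]].
At the point, J = [[2.000, -1.000], [-4.000, -6.000]] (det J = -16.000).
Solving J·Δ = −F gives Δ = (0.875, -2.250).

(0.875, -2.250)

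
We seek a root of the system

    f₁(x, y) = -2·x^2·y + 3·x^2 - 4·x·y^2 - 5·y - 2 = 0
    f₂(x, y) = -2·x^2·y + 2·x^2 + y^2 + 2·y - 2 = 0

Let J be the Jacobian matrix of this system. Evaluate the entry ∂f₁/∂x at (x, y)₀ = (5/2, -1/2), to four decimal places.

∂f₁/∂x = -4·x·y + 6·x - 4·y^2.
At (5/2, -1/2) this is 19.0000.

19.0000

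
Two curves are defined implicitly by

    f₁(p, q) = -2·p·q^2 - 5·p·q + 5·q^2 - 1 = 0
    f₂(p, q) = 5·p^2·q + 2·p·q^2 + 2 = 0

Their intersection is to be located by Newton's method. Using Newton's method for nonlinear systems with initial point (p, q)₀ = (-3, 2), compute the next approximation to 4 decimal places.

(-2.0784, 1.0439)

At (-3, 2): F = (73.0000, 68.0000).
Jacobian J = [[-2·q^2 - 5·q, -4·p·q - 5·p + 10·q], [10·p·q + 2·q^2, 5·p^2 + 4·p·q]].
At the point, J = [[-18.0000, 59.0000], [-52.0000, 21.0000]] (det J = 2690.0000).
Solving J·Δ = −F gives Δ = (0.9216, -0.9561).
Then the next iterate is (p, q)₁ = (-2.0784, 1.0439).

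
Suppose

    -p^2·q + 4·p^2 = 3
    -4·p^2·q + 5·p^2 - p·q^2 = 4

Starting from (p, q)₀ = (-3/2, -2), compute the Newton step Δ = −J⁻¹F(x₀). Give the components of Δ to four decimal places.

At (-3/2, -2): F = (10.5000, 31.2500).
Jacobian J = [[-2·p·q + 8·p, -p^2], [-8·p·q + 10·p - q^2, -4·p^2 - 2·p·q]].
At the point, J = [[-18.0000, -2.2500], [-43.0000, -15.0000]] (det J = 173.2500).
Solving J·Δ = −F gives Δ = (0.5032, 0.6407).

(0.5032, 0.6407)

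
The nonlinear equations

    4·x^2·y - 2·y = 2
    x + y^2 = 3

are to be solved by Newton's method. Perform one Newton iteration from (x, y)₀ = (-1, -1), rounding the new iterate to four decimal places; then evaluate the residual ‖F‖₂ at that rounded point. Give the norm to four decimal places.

2.1870

At (-1, -1): F = (-4.0000, -3.0000).
Jacobian J = [[8·x·y, 4·x^2 - 2], [1, 2·y]].
At the point, J = [[8.0000, 2.0000], [1.0000, -2.0000]] (det J = -18.0000).
Solving J·Δ = −F gives Δ = (0.7778, -1.1111).
Then the next iterate is (x, y)₁ = (-0.2222, -2.1111).
Re-evaluating at (-0.2222, -2.1111): F = (1.805276, 1.234543), so ‖F‖₂ = 2.1870.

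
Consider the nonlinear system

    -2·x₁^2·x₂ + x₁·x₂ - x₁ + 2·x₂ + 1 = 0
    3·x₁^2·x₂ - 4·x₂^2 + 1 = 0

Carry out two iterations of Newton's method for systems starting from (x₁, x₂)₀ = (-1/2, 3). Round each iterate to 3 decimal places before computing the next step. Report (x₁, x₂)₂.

(-1.075, 1.288)

At (-1/2, 3): F = (4.500, -32.750).
Jacobian J = [[-4·x₁·x₂ + x₂ - 1, -2·x₁^2 + x₁ + 2], [6·x₁·x₂, 3·x₁^2 - 8·x₂]].
At the point, J = [[8.000, 1.000], [-9.000, -23.250]] (det J = -177.000).
Solving J·Δ = −F gives Δ = (-0.406, -1.251).
Then the next iterate is (x₁, x₂)₁ = (-0.906, 1.749).
Round to (-0.906, 1.749) and repeat: F = (0.94812, -6.92908), J = [[7.08738, -0.54767], [-9.50756, -11.52949]].
Δ = (-0.169, -0.461), so (x₁, x₂)₂ = (-1.075, 1.288).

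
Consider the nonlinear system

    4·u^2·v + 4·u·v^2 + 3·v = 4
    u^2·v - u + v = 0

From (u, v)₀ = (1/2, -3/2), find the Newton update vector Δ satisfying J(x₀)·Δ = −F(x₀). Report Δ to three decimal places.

(-9.300, -16.700)

At (1/2, -3/2): F = (-5.500, -2.375).
Jacobian J = [[8·u·v + 4·v^2, 4·u^2 + 8·u·v + 3], [2·u·v - 1, u^2 + 1]].
At the point, J = [[3.000, -2.000], [-2.500, 1.250]] (det J = -1.250).
Solving J·Δ = −F gives Δ = (-9.300, -16.700).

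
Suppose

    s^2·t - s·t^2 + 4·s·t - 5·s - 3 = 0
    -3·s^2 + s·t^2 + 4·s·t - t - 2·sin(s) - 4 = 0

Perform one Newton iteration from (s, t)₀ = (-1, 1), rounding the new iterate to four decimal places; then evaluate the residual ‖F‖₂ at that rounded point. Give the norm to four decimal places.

At (-1, 1): F = (0.0000, -11.317058).
Jacobian J = [[2·s·t - t^2 + 4·t - 5, s^2 - 2·s·t + 4·s], [-6·s + t^2 + 4·t - 2·cos(s), 2·s·t + 4·s - 1]].
At the point, J = [[-4.0000, -1.0000], [9.919395, -7.0000]] (det J = 37.919395).
Solving J·Δ = −F gives Δ = (0.2985, -1.1938).
Then the next iterate is (s, t)₁ = (-0.7015, -0.1938).
Re-evaluating at (-0.7015, -0.1938): F = (0.982281, -3.474323), so ‖F‖₂ = 3.6105.

3.6105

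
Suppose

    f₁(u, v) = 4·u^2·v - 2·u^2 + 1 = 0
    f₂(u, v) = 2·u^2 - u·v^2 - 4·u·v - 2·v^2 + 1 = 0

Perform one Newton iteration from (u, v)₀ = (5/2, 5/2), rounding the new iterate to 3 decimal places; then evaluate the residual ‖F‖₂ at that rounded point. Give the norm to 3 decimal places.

17.269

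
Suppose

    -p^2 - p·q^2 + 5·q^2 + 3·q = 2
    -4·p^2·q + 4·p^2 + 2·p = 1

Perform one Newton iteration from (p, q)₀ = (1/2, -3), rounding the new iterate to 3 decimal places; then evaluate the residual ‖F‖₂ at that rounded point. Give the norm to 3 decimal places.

At (1/2, -3): F = (29.250, 4.000).
Jacobian J = [[-2·p - q^2, -2·p·q + 10·q + 3], [-8·p·q + 8·p + 2, -4·p^2]].
At the point, J = [[-10.000, -24.000], [18.000, -1.000]] (det J = 442.000).
Solving J·Δ = −F gives Δ = (-0.151, 1.282).
Then the next iterate is (p, q)₁ = (0.349, -1.718).
Re-evaluating at (0.349, -1.718): F = (6.45174, 1.02222), so ‖F‖₂ = 6.532.

6.532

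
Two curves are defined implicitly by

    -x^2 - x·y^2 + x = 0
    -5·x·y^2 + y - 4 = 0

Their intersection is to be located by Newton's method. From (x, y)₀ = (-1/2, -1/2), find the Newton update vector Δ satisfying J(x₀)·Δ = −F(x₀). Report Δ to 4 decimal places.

At (-1/2, -1/2): F = (-0.6250, -3.8750).
Jacobian J = [[-2·x - y^2 + 1, -2·x·y], [-5·y^2, -10·x·y + 1]].
At the point, J = [[1.7500, -0.5000], [-1.2500, -1.5000]] (det J = -3.2500).
Solving J·Δ = −F gives Δ = (-0.3077, -2.3269).

(-0.3077, -2.3269)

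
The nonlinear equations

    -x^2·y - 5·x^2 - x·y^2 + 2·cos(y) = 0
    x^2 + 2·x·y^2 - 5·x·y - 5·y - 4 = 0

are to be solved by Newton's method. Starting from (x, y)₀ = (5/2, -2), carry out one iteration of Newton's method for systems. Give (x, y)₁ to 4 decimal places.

(1.1473, -1.3030)

At (5/2, -2): F = (-29.582294, 57.2500).
Jacobian J = [[-2·x·y - 10·x - y^2, -x^2 - 2·x·y - 2·sin(y)], [2·x + 2·y^2 - 5·y, 4·x·y - 5·x - 5]].
At the point, J = [[-19.0000, 5.568595], [23.0000, -37.5000]] (det J = 584.422318).
Solving J·Δ = −F gives Δ = (-1.3527, 0.6970).
Then the next iterate is (x, y)₁ = (1.1473, -1.3030).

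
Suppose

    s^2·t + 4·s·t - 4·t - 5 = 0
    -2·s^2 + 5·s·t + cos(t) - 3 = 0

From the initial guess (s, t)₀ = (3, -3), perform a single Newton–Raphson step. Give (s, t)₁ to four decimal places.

(-58.0371, -107.4184)

At (3, -3): F = (-56.0000, -66.989992).
Jacobian J = [[2·s·t + 4·t, s^2 + 4·s - 4], [-4·s + 5·t, 5·s - sin(t)]].
At the point, J = [[-30.0000, 17.0000], [-27.0000, 15.141120]] (det J = 4.766400).
Solving J·Δ = −F gives Δ = (-61.0371, -104.4184).
Then the next iterate is (s, t)₁ = (-58.0371, -107.4184).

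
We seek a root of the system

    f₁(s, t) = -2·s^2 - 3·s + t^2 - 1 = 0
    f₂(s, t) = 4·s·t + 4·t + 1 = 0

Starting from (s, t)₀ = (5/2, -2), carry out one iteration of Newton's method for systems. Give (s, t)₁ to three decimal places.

(0.883, -0.995)

At (5/2, -2): F = (-17.000, -27.000).
Jacobian J = [[-4·s - 3, 2·t], [4·t, 4·s + 4]].
At the point, J = [[-13.000, -4.000], [-8.000, 14.000]] (det J = -214.000).
Solving J·Δ = −F gives Δ = (-1.617, 1.005).
Then the next iterate is (s, t)₁ = (0.883, -0.995).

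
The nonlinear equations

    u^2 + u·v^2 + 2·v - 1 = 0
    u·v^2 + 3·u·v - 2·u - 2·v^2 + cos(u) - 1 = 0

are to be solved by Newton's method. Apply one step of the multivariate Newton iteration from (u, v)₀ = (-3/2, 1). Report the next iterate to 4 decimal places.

(-0.4978, 0.7456)

At (-3/2, 1): F = (1.7500, -5.929263).
Jacobian J = [[2·u + v^2, 2·u·v + 2], [v^2 + 3·v - sin(u) - 2, 2·u·v + 3·u - 4·v]].
At the point, J = [[-2.0000, -1.0000], [2.997495, -11.5000]] (det J = 25.997495).
Solving J·Δ = −F gives Δ = (1.0022, -0.2544).
Then the next iterate is (u, v)₁ = (-0.4978, 0.7456).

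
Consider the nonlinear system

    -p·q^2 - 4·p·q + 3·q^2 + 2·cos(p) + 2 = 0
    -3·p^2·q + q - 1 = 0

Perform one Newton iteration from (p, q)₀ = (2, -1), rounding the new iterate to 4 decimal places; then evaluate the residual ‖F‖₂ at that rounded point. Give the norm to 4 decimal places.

1.5468

At (2, -1): F = (10.167706, 10.0000).
Jacobian J = [[-q^2 - 4·q - 2·sin(p), -2·p·q - 4·p + 6·q], [-6·p·q, -3·p^2 + 1]].
At the point, J = [[1.181405, -10.0000], [12.0000, -11.0000]] (det J = 107.004543).
Solving J·Δ = −F gives Δ = (0.1107, 1.0298).
Then the next iterate is (p, q)₁ = (2.1107, 0.0298).
Re-evaluating at (2.1107, 0.0298): F = (0.721088, -1.368482), so ‖F‖₂ = 1.5468.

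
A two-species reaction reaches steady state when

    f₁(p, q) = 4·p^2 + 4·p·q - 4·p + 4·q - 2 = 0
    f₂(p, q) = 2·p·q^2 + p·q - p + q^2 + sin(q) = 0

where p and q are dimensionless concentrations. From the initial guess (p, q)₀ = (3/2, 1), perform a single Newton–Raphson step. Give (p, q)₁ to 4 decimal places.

(0.8827, 0.6408)

At (3/2, 1): F = (11.0000, 4.841471).
Jacobian J = [[8·p + 4·q - 4, 4·p + 4], [2·q^2 + q - 1, 4·p·q + p + 2·q + cos(q)]].
At the point, J = [[12.0000, 10.0000], [2.0000, 10.040302]] (det J = 100.483628).
Solving J·Δ = −F gives Δ = (-0.6173, -0.3592).
Then the next iterate is (p, q)₁ = (0.8827, 0.6408).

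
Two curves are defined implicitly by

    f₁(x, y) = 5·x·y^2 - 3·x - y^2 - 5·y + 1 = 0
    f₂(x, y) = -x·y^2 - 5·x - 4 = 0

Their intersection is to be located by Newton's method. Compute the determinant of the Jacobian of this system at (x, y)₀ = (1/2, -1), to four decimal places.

-46.0000

J = [[5·y^2 - 3, 10·x·y - 2·y - 5], [-y^2 - 5, -2·x·y]].
At the point, J = [[2.0000, -8.0000], [-6.0000, 1.0000]].
det J = -46.0000.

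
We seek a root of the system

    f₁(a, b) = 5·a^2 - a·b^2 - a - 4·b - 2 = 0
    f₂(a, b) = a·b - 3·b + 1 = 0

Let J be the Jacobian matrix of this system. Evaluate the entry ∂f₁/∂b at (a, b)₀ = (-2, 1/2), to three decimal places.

-2.000

∂f₁/∂b = -2·a·b - 4.
At (-2, 1/2) this is -2.000.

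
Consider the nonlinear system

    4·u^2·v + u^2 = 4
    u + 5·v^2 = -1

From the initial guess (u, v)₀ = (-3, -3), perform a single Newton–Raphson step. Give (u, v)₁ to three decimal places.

(-2.235, -1.541)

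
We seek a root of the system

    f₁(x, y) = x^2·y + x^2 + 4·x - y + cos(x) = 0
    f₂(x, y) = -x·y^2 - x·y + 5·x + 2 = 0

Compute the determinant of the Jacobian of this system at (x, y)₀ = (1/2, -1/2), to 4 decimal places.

J = [[2·x·y + 2·x - sin(x) + 4, x^2 - 1], [-y^2 - y + 5, -2·x·y - x]].
At the point, J = [[4.020574, -0.7500], [5.2500, 0.0000]].
det J = 3.9375.

3.9375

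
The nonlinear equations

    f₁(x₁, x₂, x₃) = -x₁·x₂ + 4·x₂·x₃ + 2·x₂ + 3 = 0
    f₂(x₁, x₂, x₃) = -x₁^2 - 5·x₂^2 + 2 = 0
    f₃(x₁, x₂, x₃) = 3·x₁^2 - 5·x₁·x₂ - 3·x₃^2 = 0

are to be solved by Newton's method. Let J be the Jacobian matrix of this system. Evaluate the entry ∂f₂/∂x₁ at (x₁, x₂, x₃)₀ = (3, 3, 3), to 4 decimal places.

-6.0000

∂f₂/∂x₁ = -2·x₁.
At (3, 3, 3) this is -6.0000.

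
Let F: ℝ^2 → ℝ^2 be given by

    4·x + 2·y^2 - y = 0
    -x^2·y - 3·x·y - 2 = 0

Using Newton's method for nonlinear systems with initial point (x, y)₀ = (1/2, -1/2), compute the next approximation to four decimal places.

At (1/2, -1/2): F = (3.0000, -1.1250).
Jacobian J = [[4, 4·y - 1], [-2·x·y - 3·y, -x^2 - 3·x]].
At the point, J = [[4.0000, -3.0000], [2.0000, -1.7500]] (det J = -1.0000).
Solving J·Δ = −F gives Δ = (-8.6250, -10.5000).
Then the next iterate is (x, y)₁ = (-8.1250, -11.0000).

(-8.1250, -11.0000)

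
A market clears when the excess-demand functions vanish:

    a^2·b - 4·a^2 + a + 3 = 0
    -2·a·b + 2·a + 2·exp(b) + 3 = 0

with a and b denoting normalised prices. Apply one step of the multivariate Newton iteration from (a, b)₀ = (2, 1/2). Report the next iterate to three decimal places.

At (2, 1/2): F = (-9.000, 8.29744).
Jacobian J = [[2·a·b - 8·a + 1, a^2], [-2·b + 2, -2·a + 2·exp(b)]].
At the point, J = [[-13.000, 4.000], [1.000, -0.70256]] (det J = 5.13325).
Solving J·Δ = −F gives Δ = (5.234, 19.260).
Then the next iterate is (a, b)₁ = (7.234, 19.760).

(7.234, 19.760)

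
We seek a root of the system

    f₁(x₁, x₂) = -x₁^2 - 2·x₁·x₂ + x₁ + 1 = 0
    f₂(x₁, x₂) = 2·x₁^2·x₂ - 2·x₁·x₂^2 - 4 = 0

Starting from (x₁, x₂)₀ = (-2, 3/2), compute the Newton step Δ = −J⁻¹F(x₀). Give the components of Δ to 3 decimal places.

(0.453, -0.476)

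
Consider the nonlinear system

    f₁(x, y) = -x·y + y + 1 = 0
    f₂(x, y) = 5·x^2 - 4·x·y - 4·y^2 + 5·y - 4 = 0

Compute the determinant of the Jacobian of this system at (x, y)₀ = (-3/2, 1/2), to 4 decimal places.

39.0000

J = [[-y, -x + 1], [10·x - 4·y, -4·x - 8·y + 5]].
At the point, J = [[-0.5000, 2.5000], [-17.0000, 7.0000]].
det J = 39.0000.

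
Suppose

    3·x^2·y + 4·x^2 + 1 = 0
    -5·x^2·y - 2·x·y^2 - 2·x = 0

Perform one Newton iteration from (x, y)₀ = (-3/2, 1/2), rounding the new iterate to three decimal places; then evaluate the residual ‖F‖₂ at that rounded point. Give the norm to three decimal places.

3.017

At (-3/2, 1/2): F = (13.375, -1.875).
Jacobian J = [[6·x·y + 8·x, 3·x^2], [-10·x·y - 2·y^2 - 2, -5·x^2 - 4·x·y]].
At the point, J = [[-16.500, 6.750], [5.000, -8.250]] (det J = 102.375).
Solving J·Δ = −F gives Δ = (0.954, 0.351).
Then the next iterate is (x, y)₁ = (-0.546, 0.851).
Re-evaluating at (-0.546, 0.851): F = (2.95355, 0.61434), so ‖F‖₂ = 3.017.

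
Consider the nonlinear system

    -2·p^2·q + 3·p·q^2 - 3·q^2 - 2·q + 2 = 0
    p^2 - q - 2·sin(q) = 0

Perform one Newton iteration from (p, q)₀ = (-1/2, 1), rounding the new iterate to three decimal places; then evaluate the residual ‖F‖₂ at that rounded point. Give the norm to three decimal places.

1.169

At (-1/2, 1): F = (-5.000, -2.43294).
Jacobian J = [[-4·p·q + 3·q^2, -2·p^2 + 6·p·q - 6·q - 2], [2·p, -2·cos(q) - 1]].
At the point, J = [[5.000, -11.500], [-1.000, -2.08060]] (det J = -21.90302).
Solving J·Δ = −F gives Δ = (-0.802, -0.784).
Then the next iterate is (p, q)₁ = (-1.302, 0.216).
Re-evaluating at (-1.302, 0.216): F = (0.51347, 1.05056), so ‖F‖₂ = 1.169.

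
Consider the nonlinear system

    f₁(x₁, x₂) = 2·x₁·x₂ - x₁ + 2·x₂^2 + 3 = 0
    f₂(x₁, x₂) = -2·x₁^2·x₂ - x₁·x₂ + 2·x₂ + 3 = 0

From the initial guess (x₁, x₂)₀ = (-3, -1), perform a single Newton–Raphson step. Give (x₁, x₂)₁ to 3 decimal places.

(-3.310, 0.493)

At (-3, -1): F = (14.000, 16.000).
Jacobian J = [[2·x₂ - 1, 2·x₁ + 4·x₂], [-4·x₁·x₂ - x₂, -2·x₁^2 - x₁ + 2]].
At the point, J = [[-3.000, -10.000], [-11.000, -13.000]] (det J = -71.000).
Solving J·Δ = −F gives Δ = (-0.310, 1.493).
Then the next iterate is (x₁, x₂)₁ = (-3.310, 0.493).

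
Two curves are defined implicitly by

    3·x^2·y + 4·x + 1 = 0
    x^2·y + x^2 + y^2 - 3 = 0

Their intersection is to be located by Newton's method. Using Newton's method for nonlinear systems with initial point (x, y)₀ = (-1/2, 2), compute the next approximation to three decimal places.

(-0.370, 1.680)

At (-1/2, 2): F = (0.500, 1.750).
Jacobian J = [[6·x·y + 4, 3·x^2], [2·x·y + 2·x, x^2 + 2·y]].
At the point, J = [[-2.000, 0.750], [-3.000, 4.250]] (det J = -6.250).
Solving J·Δ = −F gives Δ = (0.130, -0.320).
Then the next iterate is (x, y)₁ = (-0.370, 1.680).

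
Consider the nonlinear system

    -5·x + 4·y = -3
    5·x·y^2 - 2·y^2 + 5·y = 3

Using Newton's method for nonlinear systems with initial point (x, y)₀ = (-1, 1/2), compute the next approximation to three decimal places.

(1.200, 0.750)

At (-1, 1/2): F = (10.000, -2.250).
Jacobian J = [[-5, 4], [5·y^2, 10·x·y - 4·y + 5]].
At the point, J = [[-5.000, 4.000], [1.250, -2.000]] (det J = 5.000).
Solving J·Δ = −F gives Δ = (2.200, 0.250).
Then the next iterate is (x, y)₁ = (1.200, 0.750).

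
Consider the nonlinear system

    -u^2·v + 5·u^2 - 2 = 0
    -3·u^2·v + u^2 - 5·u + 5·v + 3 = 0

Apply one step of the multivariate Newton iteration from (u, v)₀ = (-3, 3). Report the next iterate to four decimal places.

(-1.9201, 3.3379)

At (-3, 3): F = (16.0000, -39.0000).
Jacobian J = [[-2·u·v + 10·u, -u^2], [-6·u·v + 2·u - 5, -3·u^2 + 5]].
At the point, J = [[-12.0000, -9.0000], [43.0000, -22.0000]] (det J = 651.0000).
Solving J·Δ = −F gives Δ = (1.0799, 0.3379).
Then the next iterate is (u, v)₁ = (-1.9201, 3.3379).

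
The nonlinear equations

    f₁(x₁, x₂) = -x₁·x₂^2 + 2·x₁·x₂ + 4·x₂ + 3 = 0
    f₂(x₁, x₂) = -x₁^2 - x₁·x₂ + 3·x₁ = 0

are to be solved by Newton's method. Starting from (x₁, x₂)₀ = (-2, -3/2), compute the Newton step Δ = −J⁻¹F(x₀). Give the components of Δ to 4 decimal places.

At (-2, -3/2): F = (7.5000, -13.0000).
Jacobian J = [[-x₂^2 + 2·x₂, -2·x₁·x₂ + 2·x₁ + 4], [-2·x₁ - x₂ + 3, -x₁]].
At the point, J = [[-5.2500, -6.0000], [8.5000, 2.0000]] (det J = 40.5000).
Solving J·Δ = −F gives Δ = (1.5556, -0.1111).

(1.5556, -0.1111)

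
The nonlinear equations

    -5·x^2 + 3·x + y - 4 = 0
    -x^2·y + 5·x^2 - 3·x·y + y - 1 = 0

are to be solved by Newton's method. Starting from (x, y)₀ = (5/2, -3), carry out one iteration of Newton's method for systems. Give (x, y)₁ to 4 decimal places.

At (5/2, -3): F = (-30.7500, 68.5000).
Jacobian J = [[-10·x + 3, 1], [-2·x·y + 10·x - 3·y, -x^2 - 3·x + 1]].
At the point, J = [[-22.0000, 1.0000], [49.0000, -12.7500]] (det J = 231.5000).
Solving J·Δ = −F gives Δ = (-1.3977, 0.0011).
Then the next iterate is (x, y)₁ = (1.1023, -2.9989).

(1.1023, -2.9989)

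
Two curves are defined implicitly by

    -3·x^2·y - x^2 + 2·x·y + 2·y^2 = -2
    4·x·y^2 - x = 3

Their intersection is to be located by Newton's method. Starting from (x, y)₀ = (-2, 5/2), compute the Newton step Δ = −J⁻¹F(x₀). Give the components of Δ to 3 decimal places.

At (-2, 5/2): F = (-29.500, -51.000).
Jacobian J = [[-6·x·y - 2·x + 2·y, -3·x^2 + 2·x + 4·y], [4·y^2 - 1, 8·x·y]].
At the point, J = [[39.000, -6.000], [24.000, -40.000]] (det J = -1416.000).
Solving J·Δ = −F gives Δ = (0.617, -0.905).

(0.617, -0.905)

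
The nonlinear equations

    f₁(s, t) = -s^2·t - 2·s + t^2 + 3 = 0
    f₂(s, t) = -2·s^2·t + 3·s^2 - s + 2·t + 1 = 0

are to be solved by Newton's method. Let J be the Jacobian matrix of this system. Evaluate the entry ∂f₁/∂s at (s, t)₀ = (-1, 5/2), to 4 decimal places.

∂f₁/∂s = -2·s·t - 2.
At (-1, 5/2) this is 3.0000.

3.0000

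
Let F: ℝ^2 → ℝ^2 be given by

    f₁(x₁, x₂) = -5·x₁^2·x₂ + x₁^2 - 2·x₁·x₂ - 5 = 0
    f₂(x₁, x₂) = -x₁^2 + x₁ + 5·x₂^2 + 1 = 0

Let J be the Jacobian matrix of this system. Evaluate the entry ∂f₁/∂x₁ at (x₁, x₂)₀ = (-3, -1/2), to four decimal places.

-20.0000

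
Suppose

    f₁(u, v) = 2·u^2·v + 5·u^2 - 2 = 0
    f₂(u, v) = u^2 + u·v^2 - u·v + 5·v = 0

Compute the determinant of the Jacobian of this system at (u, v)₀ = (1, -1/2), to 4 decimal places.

18.5000

J = [[4·u·v + 10·u, 2·u^2], [2·u + v^2 - v, 2·u·v - u + 5]].
At the point, J = [[8.0000, 2.0000], [2.7500, 3.0000]].
det J = 18.5000.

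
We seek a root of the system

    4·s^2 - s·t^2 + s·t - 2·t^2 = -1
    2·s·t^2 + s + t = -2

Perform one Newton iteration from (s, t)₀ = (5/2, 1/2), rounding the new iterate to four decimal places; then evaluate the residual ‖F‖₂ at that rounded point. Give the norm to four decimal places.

At (5/2, 1/2): F = (26.1250, 6.2500).
Jacobian J = [[8·s - t^2 + t, -2·s·t + s - 4·t], [2·t^2 + 1, 4·s·t + 1]].
At the point, J = [[20.2500, -2.0000], [1.5000, 6.0000]] (det J = 124.5000).
Solving J·Δ = −F gives Δ = (-1.3594, -0.7018).
Then the next iterate is (s, t)₁ = (1.1406, -0.2018).
Re-evaluating at (1.1406, -0.2018): F = (5.845805, 3.031698), so ‖F‖₂ = 6.5852.

6.5852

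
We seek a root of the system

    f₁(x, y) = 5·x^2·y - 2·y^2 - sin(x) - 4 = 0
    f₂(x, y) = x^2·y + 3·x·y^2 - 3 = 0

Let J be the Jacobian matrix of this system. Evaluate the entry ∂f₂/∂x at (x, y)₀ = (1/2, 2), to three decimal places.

14.000

∂f₂/∂x = 2·x·y + 3·y^2.
At (1/2, 2) this is 14.000.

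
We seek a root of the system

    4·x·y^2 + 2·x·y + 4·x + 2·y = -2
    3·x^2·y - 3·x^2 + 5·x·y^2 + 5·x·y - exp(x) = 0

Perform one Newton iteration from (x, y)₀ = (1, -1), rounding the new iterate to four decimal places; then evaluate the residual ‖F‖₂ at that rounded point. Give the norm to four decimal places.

3.3265

At (1, -1): F = (6.0000, -8.718282).
Jacobian J = [[4·y^2 + 2·y + 4, 8·x·y + 2·x + 2], [6·x·y - 6·x + 5·y^2 + 5·y - exp(x), 3·x^2 + 10·x·y + 5·x]].
At the point, J = [[6.0000, -4.0000], [-14.718282, -2.0000]] (det J = -70.873127).
Solving J·Δ = −F gives Δ = (-0.6614, 0.5079).
Then the next iterate is (x, y)₁ = (0.3386, -0.4921).
Re-evaluating at (0.3386, -0.4921): F = (2.364935, -2.339334), so ‖F‖₂ = 3.3265.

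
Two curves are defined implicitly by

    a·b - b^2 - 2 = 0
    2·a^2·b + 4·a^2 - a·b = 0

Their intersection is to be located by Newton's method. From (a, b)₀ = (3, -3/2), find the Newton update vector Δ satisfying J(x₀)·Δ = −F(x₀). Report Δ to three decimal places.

At (3, -3/2): F = (-8.750, 13.500).
Jacobian J = [[b, a - 2·b], [4·a·b + 8·a - b, 2·a^2 - a]].
At the point, J = [[-1.500, 6.000], [7.500, 15.000]] (det J = -67.500).
Solving J·Δ = −F gives Δ = (-3.144, 0.672).

(-3.144, 0.672)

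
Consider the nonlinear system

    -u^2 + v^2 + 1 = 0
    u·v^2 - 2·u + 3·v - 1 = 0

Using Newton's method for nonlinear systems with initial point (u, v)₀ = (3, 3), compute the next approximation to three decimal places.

(2.089, 1.923)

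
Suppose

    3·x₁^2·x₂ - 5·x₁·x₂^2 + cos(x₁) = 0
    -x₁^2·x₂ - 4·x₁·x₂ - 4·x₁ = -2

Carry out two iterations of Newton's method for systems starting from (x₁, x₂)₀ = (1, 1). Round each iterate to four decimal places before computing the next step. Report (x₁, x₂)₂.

At (1, 1): F = (-1.459698, -7.0000).
Jacobian J = [[6·x₁·x₂ - 5·x₂^2 - sin(x₁), 3·x₁^2 - 10·x₁·x₂], [-2·x₁·x₂ - 4·x₂ - 4, -x₁^2 - 4·x₁]].
At the point, J = [[0.158529, -7.0000], [-10.0000, -5.0000]] (det J = -70.792645).
Solving J·Δ = −F gives Δ = (-0.5891, -0.2219).
Then the next iterate is (x₁, x₂)₁ = (0.4109, 0.7781).
Round to (0.4109, 0.7781) and repeat: F = (0.067006, -1.053859), J = [[-1.508305, -2.690696], [-7.751843, -1.812439]].
Δ = (-0.1632, 0.1164), so (x₁, x₂)₂ = (0.2477, 0.8945).

(0.2477, 0.8945)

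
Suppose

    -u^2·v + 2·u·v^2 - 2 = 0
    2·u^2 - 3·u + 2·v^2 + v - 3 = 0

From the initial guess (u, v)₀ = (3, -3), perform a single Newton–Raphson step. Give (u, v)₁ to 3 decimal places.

At (3, -3): F = (79.000, 21.000).
Jacobian J = [[-2·u·v + 2·v^2, -u^2 + 4·u·v], [4·u - 3, 4·v + 1]].
At the point, J = [[36.000, -45.000], [9.000, -11.000]] (det J = 9.000).
Solving J·Δ = −F gives Δ = (-8.444, -5.000).
Then the next iterate is (u, v)₁ = (-5.444, -8.000).

(-5.444, -8.000)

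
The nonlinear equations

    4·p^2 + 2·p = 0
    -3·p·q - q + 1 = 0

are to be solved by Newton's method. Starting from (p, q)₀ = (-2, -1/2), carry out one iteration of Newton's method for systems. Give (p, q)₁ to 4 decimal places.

At (-2, -1/2): F = (12.0000, -1.5000).
Jacobian J = [[8·p + 2, 0], [-3·q, -3·p - 1]].
At the point, J = [[-14.0000, 0.0000], [1.5000, 5.0000]] (det J = -70.0000).
Solving J·Δ = −F gives Δ = (0.8571, 0.0429).
Then the next iterate is (p, q)₁ = (-1.1429, -0.4571).

(-1.1429, -0.4571)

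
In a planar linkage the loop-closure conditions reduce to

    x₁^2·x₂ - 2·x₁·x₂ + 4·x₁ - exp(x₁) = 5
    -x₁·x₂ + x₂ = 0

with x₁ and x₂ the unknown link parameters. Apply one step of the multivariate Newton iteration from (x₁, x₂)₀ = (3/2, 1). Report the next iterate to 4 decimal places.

At (3/2, 1): F = (-4.231689, -0.5000).
Jacobian J = [[2·x₁·x₂ - 2·x₂ - exp(x₁) + 4, x₁^2 - 2·x₁], [-x₂, -x₁ + 1]].
At the point, J = [[0.518311, -0.7500], [-1.0000, -0.5000]] (det J = -1.009155).
Solving J·Δ = −F gives Δ = (1.7251, -4.4501).
Then the next iterate is (x₁, x₂)₁ = (3.2251, -3.4501).

(3.2251, -3.4501)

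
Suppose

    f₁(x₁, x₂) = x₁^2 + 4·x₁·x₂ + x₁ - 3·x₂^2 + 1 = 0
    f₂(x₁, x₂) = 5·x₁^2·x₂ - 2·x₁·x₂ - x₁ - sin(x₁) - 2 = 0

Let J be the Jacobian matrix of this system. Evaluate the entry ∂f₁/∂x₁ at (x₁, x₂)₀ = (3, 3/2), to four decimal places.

∂f₁/∂x₁ = 2·x₁ + 4·x₂ + 1.
At (3, 3/2) this is 13.0000.

13.0000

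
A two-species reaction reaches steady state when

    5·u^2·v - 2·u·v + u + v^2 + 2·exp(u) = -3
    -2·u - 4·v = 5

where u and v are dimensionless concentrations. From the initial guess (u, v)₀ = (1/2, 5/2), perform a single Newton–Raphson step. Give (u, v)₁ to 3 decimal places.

At (1/2, 5/2): F = (13.67244, -16.000).
Jacobian J = [[10·u·v - 2·v + 2·exp(u) + 1, 5·u^2 - 2·u + 2·v], [-2, -4]].
At the point, J = [[11.79744, 5.250], [-2.000, -4.000]] (det J = -36.68977).
Solving J·Δ = −F gives Δ = (0.799, -4.399).
Then the next iterate is (u, v)₁ = (1.299, -1.899).

(1.299, -1.899)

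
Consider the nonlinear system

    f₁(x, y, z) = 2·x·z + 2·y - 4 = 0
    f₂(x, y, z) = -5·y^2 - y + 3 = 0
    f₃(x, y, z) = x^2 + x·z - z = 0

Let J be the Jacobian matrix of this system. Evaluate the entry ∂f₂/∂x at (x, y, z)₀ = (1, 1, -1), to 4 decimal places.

0.0000

∂f₂/∂x = 0.
At (1, 1, -1) this is 0.0000.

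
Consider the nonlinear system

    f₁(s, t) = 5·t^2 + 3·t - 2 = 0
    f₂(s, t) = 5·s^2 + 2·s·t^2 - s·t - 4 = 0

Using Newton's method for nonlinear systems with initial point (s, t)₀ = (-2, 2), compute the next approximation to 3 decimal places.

At (-2, 2): F = (24.000, 4.000).
Jacobian J = [[0, 10·t + 3], [10·s + 2·t^2 - t, 4·s·t - s]].
At the point, J = [[0.000, 23.000], [-14.000, -14.000]] (det J = 322.000).
Solving J·Δ = −F gives Δ = (1.329, -1.043).
Then the next iterate is (s, t)₁ = (-0.671, 0.957).

(-0.671, 0.957)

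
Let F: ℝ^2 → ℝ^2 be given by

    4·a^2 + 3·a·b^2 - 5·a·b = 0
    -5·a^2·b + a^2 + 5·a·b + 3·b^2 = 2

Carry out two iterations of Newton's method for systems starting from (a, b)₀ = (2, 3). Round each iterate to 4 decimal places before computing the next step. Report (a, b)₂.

(1.4657, 0.8107)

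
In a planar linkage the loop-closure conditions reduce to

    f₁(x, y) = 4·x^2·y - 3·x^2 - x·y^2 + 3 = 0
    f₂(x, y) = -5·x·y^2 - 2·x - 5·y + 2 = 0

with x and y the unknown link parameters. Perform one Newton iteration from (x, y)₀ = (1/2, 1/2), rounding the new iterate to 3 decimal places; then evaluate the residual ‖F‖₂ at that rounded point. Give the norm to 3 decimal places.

22.129

At (1/2, 1/2): F = (2.625, -2.125).
Jacobian J = [[8·x·y - 6·x - y^2, 4·x^2 - 2·x·y], [-5·y^2 - 2, -10·x·y - 5]].
At the point, J = [[-1.250, 0.500], [-3.250, -7.500]] (det J = 11.000).
Solving J·Δ = −F gives Δ = (1.693, -1.017).
Then the next iterate is (x, y)₁ = (2.193, -0.517).
Re-evaluating at (2.193, -0.517): F = (-21.95944, -2.73182), so ‖F‖₂ = 22.129.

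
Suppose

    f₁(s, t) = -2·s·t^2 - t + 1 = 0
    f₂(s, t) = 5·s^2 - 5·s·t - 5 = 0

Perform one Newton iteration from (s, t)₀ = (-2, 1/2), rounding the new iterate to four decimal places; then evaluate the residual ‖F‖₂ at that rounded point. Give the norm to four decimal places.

4.0648

At (-2, 1/2): F = (1.5000, 20.0000).
Jacobian J = [[-2·t^2, -4·s·t - 1], [10·s - 5·t, -5·s]].
At the point, J = [[-0.5000, 3.0000], [-22.5000, 10.0000]] (det J = 62.5000).
Solving J·Δ = −F gives Δ = (0.7200, -0.3800).
Then the next iterate is (s, t)₁ = (-1.2800, 0.1200).
Re-evaluating at (-1.2800, 0.1200): F = (0.916864, 3.9600), so ‖F‖₂ = 4.0648.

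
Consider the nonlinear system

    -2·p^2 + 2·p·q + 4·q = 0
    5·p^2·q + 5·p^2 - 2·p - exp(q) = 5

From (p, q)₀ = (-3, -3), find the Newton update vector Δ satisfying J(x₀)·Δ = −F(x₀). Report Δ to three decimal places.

(1.860, -0.419)

At (-3, -3): F = (-12.000, -89.04979).
Jacobian J = [[-4·p + 2·q, 2·p + 4], [10·p·q + 10·p - 2, 5·p^2 - exp(q)]].
At the point, J = [[6.000, -2.000], [58.000, 44.95021]] (det J = 385.70128).
Solving J·Δ = −F gives Δ = (1.860, -0.419).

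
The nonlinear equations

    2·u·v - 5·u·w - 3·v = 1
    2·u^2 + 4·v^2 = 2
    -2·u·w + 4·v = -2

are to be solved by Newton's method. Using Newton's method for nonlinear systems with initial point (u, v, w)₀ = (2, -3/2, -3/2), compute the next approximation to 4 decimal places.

(1.5833, -0.5278, -0.3403)

At (2, -3/2, -3/2): F = (12.5000, 15.0000, 2.0000).
Jacobian J = [[2·v - 5·w, 2·u - 3, -5·u], [4·u, 8·v, 0], [-2·w, 4, -2·u]].
At the point, J = [[4.5000, 1.0000, -10.0000], [8.0000, -12.0000, 0.0000], [3.0000, 4.0000, -4.0000]] (det J = -432.0000).
Solving J·Δ = −F gives Δ = (-0.4167, 0.9722, 1.1597).
Then the next iterate is (u, v, w)₁ = (1.5833, -0.5278, -0.3403).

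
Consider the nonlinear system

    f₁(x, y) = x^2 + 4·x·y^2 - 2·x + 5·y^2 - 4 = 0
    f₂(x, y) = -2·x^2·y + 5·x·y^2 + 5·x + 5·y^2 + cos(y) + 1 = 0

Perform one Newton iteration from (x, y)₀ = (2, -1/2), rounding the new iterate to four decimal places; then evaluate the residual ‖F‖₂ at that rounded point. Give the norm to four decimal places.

At (2, -1/2): F = (-0.7500, 19.627583).
Jacobian J = [[2·x + 4·y^2 - 2, 8·x·y + 10·y], [-4·x·y + 5·y^2 + 5, -2·x^2 + 10·x·y + 10·y - sin(y)]].
At the point, J = [[3.0000, -13.0000], [10.2500, -22.520574]] (det J = 65.688277).
Solving J·Δ = −F gives Δ = (-4.1415, -1.0134).
Then the next iterate is (x, y)₁ = (-2.1415, -1.5134).
Re-evaluating at (-2.1415, -1.5134): F = (-3.298471, -8.841504), so ‖F‖₂ = 9.4367.

9.4367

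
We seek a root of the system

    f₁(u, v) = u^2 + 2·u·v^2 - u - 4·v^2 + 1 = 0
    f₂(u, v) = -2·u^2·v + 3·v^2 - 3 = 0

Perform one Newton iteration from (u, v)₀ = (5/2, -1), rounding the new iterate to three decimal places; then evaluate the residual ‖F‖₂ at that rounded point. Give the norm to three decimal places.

At (5/2, -1): F = (5.750, 12.500).
Jacobian J = [[2·u + 2·v^2 - 1, 4·u·v - 8·v], [-4·u·v, -2·u^2 + 6·v]].
At the point, J = [[6.000, -2.000], [10.000, -18.500]] (det J = -91.000).
Solving J·Δ = −F gives Δ = (-0.894, 0.192).
Then the next iterate is (u, v)₁ = (1.606, -0.808).
Re-evaluating at (1.606, -0.808): F = (1.45878, 3.12664), so ‖F‖₂ = 3.450.

3.450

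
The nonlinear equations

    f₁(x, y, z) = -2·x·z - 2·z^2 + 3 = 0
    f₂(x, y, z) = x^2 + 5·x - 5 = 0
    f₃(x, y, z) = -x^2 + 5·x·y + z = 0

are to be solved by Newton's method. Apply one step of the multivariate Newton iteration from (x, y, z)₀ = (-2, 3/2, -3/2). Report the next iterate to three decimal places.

At (-2, 3/2, -3/2): F = (-7.500, -11.000, -20.500).
Jacobian J = [[-2·z, 0, -2·x - 4·z], [2·x + 5, 0, 0], [-2·x + 5·y, 5·x, 1]].
At the point, J = [[3.000, 0.000, 10.000], [1.000, 0.000, 0.000], [11.500, -10.000, 1.000]] (det J = -100.000).
Solving J·Δ = −F gives Δ = (11.000, 10.345, -2.550).
Then the next iterate is (x, y, z)₁ = (9.000, 11.845, -4.050).

(9.000, 11.845, -4.050)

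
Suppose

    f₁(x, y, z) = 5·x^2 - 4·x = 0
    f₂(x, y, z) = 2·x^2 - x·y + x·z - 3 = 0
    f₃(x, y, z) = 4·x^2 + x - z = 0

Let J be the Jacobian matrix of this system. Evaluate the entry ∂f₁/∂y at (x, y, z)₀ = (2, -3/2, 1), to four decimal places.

∂f₁/∂y = 0.
At (2, -3/2, 1) this is 0.0000.

0.0000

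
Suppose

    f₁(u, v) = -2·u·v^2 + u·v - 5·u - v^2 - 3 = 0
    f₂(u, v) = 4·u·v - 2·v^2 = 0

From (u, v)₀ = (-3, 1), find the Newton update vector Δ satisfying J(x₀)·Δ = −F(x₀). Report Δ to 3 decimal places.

At (-3, 1): F = (14.000, -14.000).
Jacobian J = [[-2·v^2 + v - 5, -4·u·v + u - 2·v], [4·v, 4·u - 4·v]].
At the point, J = [[-6.000, 7.000], [4.000, -16.000]] (det J = 68.000).
Solving J·Δ = −F gives Δ = (1.853, -0.412).

(1.853, -0.412)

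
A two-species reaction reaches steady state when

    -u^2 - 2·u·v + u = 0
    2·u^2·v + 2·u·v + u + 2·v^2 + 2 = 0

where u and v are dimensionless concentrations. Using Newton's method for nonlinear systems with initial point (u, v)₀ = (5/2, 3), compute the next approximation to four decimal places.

(0.8807, 2.4886)

At (5/2, 3): F = (-18.7500, 75.0000).
Jacobian J = [[-2·u - 2·v + 1, -2·u], [4·u·v + 2·v + 1, 2·u^2 + 2·u + 4·v]].
At the point, J = [[-10.0000, -5.0000], [37.0000, 29.5000]] (det J = -110.0000).
Solving J·Δ = −F gives Δ = (-1.6193, -0.5114).
Then the next iterate is (u, v)₁ = (0.8807, 2.4886).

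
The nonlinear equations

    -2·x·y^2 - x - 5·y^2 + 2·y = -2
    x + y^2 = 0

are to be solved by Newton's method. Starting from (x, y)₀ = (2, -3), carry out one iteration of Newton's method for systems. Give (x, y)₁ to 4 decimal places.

At (2, -3): F = (-87.0000, 11.0000).
Jacobian J = [[-2·y^2 - 1, -4·x·y - 10·y + 2], [1, 2·y]].
At the point, J = [[-19.0000, 56.0000], [1.0000, -6.0000]] (det J = 58.0000).
Solving J·Δ = −F gives Δ = (1.6207, 2.1034).
Then the next iterate is (x, y)₁ = (3.6207, -0.8966).

(3.6207, -0.8966)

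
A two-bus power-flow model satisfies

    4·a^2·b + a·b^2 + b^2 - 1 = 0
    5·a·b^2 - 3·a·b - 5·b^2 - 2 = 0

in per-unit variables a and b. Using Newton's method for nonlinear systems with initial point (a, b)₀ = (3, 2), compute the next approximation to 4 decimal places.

(1.1256, 2.2014)

At (3, 2): F = (87.0000, 20.0000).
Jacobian J = [[8·a·b + b^2, 4·a^2 + 2·a·b + 2·b], [5·b^2 - 3·b, 10·a·b - 3·a - 10·b]].
At the point, J = [[52.0000, 52.0000], [14.0000, 31.0000]] (det J = 884.0000).
Solving J·Δ = −F gives Δ = (-1.8744, 0.2014).
Then the next iterate is (a, b)₁ = (1.1256, 2.2014).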